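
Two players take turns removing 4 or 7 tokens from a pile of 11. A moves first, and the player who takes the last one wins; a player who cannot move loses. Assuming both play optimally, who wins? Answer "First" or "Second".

Second

Positions where the player to move wins (W) vs loses (L):
i:   0  1  2  3  4  5  6  7  8  9 10 11
     L  L  L  L  W  W  W  W  W  W  W  L
Position 11 is L, so the second player wins.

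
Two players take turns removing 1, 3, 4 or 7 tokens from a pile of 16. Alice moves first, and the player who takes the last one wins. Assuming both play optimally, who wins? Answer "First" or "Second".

i:   0  1  2  3  4  5  6  7  8  9 10 11 12 13 14 15 16
     L  W  L  W  W  W  W  W  L  W  L  W  W  W  W  W  L
Position 16 is L, so the second player wins.

Second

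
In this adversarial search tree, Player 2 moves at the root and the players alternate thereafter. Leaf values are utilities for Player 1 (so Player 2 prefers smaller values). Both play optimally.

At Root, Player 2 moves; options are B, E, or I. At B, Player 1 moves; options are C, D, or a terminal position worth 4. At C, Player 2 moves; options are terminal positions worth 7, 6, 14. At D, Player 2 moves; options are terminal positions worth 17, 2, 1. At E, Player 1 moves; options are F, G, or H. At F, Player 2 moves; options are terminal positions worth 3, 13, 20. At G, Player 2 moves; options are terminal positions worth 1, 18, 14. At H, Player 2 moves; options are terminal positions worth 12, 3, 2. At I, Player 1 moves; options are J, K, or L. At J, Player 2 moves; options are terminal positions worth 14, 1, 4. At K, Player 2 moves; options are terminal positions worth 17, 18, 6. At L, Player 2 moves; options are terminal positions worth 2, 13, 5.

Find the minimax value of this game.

3

C (Player 2): min(7, 6, 14) = 6
D (Player 2): min(17, 2, 1) = 1
B (Player 1): max(6, 1, 4) = 6
F (Player 2): min(3, 13, 20) = 3
G (Player 2): min(1, 18, 14) = 1
H (Player 2): min(12, 3, 2) = 2
E (Player 1): max(3, 1, 2) = 3
J (Player 2): min(14, 1, 4) = 1
K (Player 2): min(17, 18, 6) = 6
L (Player 2): min(2, 13, 5) = 2
I (Player 1): max(1, 6, 2) = 6
Root (Player 2): min(6, 3, 6) = 3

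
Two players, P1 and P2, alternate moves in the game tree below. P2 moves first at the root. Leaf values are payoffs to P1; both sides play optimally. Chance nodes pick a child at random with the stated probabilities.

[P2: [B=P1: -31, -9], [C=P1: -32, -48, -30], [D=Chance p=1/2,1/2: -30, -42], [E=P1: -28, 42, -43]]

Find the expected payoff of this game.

-36

B (P1): max(-31, -9) = -9
C (P1): max(-32, -48, -30) = -30
D (Chance): 1/2·-30 + 1/2·-42 = -36
E (P1): max(-28, 42, -43) = 42
Root (P2): min(-9, -30, -36, 42) = -36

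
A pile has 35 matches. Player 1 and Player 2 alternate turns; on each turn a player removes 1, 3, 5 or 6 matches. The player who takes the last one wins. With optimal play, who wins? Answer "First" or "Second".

Second

Positions where the player to move wins (W) vs loses (L):
i:   0  1  2  3  4  5  6  7  8  9 10 11 12 13 14 15 16 17 18 19 20 21 22 23 24 25 26 27 28 29 30 31 32 33 34 35
     L  W  L  W  L  W  W  W  W  W  W  L  W  L  W  L  W  W  W  W  W  W  L  W  L  W  L  W  W  W  W  W  W  L  W  L
Position 35 is L, so the second player wins.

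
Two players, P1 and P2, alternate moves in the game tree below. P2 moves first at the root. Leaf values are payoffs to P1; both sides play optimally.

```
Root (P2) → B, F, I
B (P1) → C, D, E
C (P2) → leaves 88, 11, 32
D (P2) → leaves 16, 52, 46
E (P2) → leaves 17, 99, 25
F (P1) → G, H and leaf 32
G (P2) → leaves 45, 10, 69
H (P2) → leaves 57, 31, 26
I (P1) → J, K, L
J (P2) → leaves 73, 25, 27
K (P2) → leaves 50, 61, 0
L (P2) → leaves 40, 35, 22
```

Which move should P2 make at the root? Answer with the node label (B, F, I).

C (P2): min(88, 11, 32) = 11
D (P2): min(16, 52, 46) = 16
E (P2): min(17, 99, 25) = 17
B (P1): max(11, 16, 17) = 17
G (P2): min(45, 10, 69) = 10
H (P2): min(57, 31, 26) = 26
F (P1): max(10, 26, 32) = 32
J (P2): min(73, 25, 27) = 25
K (P2): min(50, 61, 0) = 0
L (P2): min(40, 35, 22) = 22
I (P1): max(25, 0, 22) = 25
Root (P2): min(17, 32, 25) = 17
P2 picks the child with the lowest value: B (value 17).

B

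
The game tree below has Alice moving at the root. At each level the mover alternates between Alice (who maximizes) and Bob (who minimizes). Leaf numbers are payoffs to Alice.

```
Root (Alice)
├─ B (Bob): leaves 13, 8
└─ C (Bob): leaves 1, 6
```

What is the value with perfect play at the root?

B (Bob): min(13, 8) = 8
C (Bob): min(1, 6) = 1
Root (Alice): max(8, 1) = 8

8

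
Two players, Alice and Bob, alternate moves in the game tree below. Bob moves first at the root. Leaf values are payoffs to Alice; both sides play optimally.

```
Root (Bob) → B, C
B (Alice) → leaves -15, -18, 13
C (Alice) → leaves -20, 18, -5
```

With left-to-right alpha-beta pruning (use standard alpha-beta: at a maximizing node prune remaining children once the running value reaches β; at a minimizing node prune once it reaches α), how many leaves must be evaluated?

5

B [α=-∞,β=+∞]: v=13
C [α=-∞,β=13]: v=18 after child 2 ≥ β → β-cutoff, skip 1
Root [α=-∞,β=+∞]: v=13
Leaves evaluated: 5 of 6.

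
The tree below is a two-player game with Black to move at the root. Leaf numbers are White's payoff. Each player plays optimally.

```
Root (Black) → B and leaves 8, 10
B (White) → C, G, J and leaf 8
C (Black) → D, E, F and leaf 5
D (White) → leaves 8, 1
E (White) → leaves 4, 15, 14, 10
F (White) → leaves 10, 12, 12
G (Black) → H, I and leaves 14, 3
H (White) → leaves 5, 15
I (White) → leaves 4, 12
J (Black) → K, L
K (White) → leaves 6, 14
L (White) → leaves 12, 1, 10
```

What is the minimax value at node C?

D: max(8, 1) = 8
E: max(4, 15, 14, 10) = 15
F: max(10, 12, 12) = 12
C: min(8, 15, 12, 5) = 5

5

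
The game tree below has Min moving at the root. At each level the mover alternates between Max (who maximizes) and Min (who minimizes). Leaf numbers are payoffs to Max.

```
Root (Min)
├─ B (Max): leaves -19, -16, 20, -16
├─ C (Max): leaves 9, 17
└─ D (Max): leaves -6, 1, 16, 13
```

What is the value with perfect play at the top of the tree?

B (Max): max(-19, -16, 20, -16) = 20
C (Max): max(9, 17) = 17
D (Max): max(-6, 1, 16, 13) = 16
Root (Min): min(20, 17, 16) = 16

16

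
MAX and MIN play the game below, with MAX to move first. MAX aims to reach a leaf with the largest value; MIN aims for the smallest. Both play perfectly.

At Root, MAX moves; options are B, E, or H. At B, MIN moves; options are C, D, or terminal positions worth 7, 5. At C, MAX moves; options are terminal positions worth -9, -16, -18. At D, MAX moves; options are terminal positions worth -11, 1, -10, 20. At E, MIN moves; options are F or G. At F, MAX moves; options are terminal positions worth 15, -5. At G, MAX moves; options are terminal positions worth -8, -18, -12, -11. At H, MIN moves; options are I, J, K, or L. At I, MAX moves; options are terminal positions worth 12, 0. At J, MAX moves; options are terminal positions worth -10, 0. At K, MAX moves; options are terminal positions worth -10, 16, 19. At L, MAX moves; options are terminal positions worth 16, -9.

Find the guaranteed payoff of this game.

0

C (MAX): max(-9, -16, -18) = -9
D (MAX): max(-11, 1, -10, 20) = 20
B (MIN): min(-9, 20, 7, 5) = -9
F (MAX): max(15, -5) = 15
G (MAX): max(-8, -18, -12, -11) = -8
E (MIN): min(15, -8) = -8
I (MAX): max(12, 0) = 12
J (MAX): max(-10, 0) = 0
K (MAX): max(-10, 16, 19) = 19
L (MAX): max(16, -9) = 16
H (MIN): min(12, 0, 19, 16) = 0
Root (MAX): max(-9, -8, 0) = 0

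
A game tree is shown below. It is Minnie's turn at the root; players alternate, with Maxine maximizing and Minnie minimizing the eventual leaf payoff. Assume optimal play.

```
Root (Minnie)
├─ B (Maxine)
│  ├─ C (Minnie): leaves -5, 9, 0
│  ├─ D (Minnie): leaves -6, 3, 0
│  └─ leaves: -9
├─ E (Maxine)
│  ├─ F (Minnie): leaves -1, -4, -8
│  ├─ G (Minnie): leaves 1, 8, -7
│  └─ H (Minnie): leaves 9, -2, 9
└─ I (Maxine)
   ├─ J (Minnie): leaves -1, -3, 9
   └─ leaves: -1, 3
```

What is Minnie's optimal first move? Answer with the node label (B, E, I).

B

C (Minnie): min(-5, 9, 0) = -5
D (Minnie): min(-6, 3, 0) = -6
B (Maxine): max(-5, -6, -9) = -5
F (Minnie): min(-1, -4, -8) = -8
G (Minnie): min(1, 8, -7) = -7
H (Minnie): min(9, -2, 9) = -2
E (Maxine): max(-8, -7, -2) = -2
J (Minnie): min(-1, -3, 9) = -3
I (Maxine): max(-3, -1, 3) = 3
Root (Minnie): min(-5, -2, 3) = -5
Minnie picks the child with the lowest value: B (value -5).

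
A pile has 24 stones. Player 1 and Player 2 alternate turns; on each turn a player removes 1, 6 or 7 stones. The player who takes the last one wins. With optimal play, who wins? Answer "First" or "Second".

Second

Mark each pile size as W (mover wins) or L (mover loses):
i:   0  1  2  3  4  5  6  7  8  9 10 11 12 13 14 15 16 17 18 19 20 21 22 23 24
     L  W  L  W  L  W  W  W  W  W  W  W  L  W  L  W  L  W  W  W  W  W  W  W  L
Position 24 is L, so the second player wins.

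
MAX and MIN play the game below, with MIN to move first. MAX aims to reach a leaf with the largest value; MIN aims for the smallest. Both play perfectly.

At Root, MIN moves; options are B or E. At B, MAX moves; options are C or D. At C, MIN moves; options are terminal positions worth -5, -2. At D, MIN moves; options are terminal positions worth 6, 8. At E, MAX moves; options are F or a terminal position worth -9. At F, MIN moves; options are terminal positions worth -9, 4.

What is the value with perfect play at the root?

C (MIN): min(-5, -2) = -5
D (MIN): min(6, 8) = 6
B (MAX): max(-5, 6) = 6
F (MIN): min(-9, 4) = -9
E (MAX): max(-9, -9) = -9
Root (MIN): min(6, -9) = -9

-9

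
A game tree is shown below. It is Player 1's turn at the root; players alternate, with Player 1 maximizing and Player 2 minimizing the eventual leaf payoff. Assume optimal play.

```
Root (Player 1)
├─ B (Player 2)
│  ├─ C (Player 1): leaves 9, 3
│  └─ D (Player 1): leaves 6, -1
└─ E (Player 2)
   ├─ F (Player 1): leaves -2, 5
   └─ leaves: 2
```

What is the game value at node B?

C: max(9, 3) = 9
D: max(6, -1) = 6
B: min(9, 6) = 6

6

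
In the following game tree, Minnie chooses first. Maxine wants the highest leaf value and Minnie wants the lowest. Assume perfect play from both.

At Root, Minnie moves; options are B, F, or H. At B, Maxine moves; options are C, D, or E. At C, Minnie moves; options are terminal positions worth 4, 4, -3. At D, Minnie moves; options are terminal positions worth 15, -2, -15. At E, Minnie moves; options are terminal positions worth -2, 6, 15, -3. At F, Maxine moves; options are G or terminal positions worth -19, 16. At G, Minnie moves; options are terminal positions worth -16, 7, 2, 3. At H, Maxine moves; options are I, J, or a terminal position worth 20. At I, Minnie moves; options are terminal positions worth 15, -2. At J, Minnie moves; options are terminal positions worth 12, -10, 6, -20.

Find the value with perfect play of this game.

-3

C (Minnie): min(4, 4, -3) = -3
D (Minnie): min(15, -2, -15) = -15
E (Minnie): min(-2, 6, 15, -3) = -3
B (Maxine): max(-3, -15, -3) = -3
G (Minnie): min(-16, 7, 2, 3) = -16
F (Maxine): max(-16, -19, 16) = 16
I (Minnie): min(15, -2) = -2
J (Minnie): min(12, -10, 6, -20) = -20
H (Maxine): max(-2, -20, 20) = 20
Root (Minnie): min(-3, 16, 20) = -3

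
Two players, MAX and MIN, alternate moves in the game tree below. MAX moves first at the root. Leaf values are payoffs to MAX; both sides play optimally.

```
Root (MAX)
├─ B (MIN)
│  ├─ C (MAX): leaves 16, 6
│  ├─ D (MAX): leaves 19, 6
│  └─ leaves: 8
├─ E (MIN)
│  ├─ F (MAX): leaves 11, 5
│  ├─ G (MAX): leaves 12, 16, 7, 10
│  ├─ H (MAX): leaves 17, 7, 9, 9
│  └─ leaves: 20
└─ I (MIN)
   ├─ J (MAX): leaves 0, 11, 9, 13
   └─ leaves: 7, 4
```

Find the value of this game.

C (MAX): max(16, 6) = 16
D (MAX): max(19, 6) = 19
B (MIN): min(16, 19, 8) = 8
F (MAX): max(11, 5) = 11
G (MAX): max(12, 16, 7, 10) = 16
H (MAX): max(17, 7, 9, 9) = 17
E (MIN): min(11, 16, 17, 20) = 11
J (MAX): max(0, 11, 9, 13) = 13
I (MIN): min(13, 7, 4) = 4
Root (MAX): max(8, 11, 4) = 11

11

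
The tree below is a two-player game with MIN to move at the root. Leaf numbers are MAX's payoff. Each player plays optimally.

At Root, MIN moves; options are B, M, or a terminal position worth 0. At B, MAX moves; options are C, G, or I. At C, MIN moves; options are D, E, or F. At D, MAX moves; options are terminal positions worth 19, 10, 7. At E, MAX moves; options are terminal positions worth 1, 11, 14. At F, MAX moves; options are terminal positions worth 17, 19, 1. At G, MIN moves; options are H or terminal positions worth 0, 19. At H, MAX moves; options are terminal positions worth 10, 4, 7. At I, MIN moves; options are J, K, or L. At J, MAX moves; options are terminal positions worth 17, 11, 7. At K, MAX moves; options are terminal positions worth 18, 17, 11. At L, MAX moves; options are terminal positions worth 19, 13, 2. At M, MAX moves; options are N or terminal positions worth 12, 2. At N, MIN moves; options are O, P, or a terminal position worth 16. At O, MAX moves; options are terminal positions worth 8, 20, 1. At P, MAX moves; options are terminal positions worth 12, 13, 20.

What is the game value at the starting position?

0

D (MAX): max(19, 10, 7) = 19
E (MAX): max(1, 11, 14) = 14
F (MAX): max(17, 19, 1) = 19
C (MIN): min(19, 14, 19) = 14
H (MAX): max(10, 4, 7) = 10
G (MIN): min(10, 0, 19) = 0
J (MAX): max(17, 11, 7) = 17
K (MAX): max(18, 17, 11) = 18
L (MAX): max(19, 13, 2) = 19
I (MIN): min(17, 18, 19) = 17
B (MAX): max(14, 0, 17) = 17
O (MAX): max(8, 20, 1) = 20
P (MAX): max(12, 13, 20) = 20
N (MIN): min(20, 20, 16) = 16
M (MAX): max(16, 12, 2) = 16
Root (MIN): min(17, 16, 0) = 0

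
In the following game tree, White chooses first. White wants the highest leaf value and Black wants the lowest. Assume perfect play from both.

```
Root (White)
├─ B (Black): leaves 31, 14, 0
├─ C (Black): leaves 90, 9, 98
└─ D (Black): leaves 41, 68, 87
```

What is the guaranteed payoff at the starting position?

41

B (Black): min(31, 14, 0) = 0
C (Black): min(90, 9, 98) = 9
D (Black): min(41, 68, 87) = 41
Root (White): max(0, 9, 41) = 41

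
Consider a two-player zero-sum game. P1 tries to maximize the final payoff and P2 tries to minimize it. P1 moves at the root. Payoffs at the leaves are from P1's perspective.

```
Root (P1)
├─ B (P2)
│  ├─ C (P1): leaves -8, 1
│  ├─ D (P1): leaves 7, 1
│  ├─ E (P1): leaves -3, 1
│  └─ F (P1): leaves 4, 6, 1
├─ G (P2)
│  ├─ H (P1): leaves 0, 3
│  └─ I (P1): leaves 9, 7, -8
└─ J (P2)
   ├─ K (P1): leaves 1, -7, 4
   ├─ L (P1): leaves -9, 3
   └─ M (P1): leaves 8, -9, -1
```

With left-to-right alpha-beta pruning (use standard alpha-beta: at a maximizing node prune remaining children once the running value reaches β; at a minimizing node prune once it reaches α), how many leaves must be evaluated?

14

C [α=-∞,β=+∞]: v=1
D [α=-∞,β=1]: v=7 after child 1 ≥ β → β-cutoff, skip 1
E [α=-∞,β=1]: v=1
F [α=-∞,β=1]: v=4 after child 1 ≥ β → β-cutoff, skip 2
B [α=-∞,β=+∞]: v=1
H [α=1,β=+∞]: v=3
I [α=1,β=3]: v=9 after child 1 ≥ β → β-cutoff, skip 2
G [α=1,β=+∞]: v=3
K [α=3,β=+∞]: v=4
L [α=3,β=4]: v=3
J [α=3,β=+∞]: v=3 after child 2 ≤ α → α-cutoff, skip 1
Root [α=-∞,β=+∞]: v=3
Leaves evaluated: 14 of 22.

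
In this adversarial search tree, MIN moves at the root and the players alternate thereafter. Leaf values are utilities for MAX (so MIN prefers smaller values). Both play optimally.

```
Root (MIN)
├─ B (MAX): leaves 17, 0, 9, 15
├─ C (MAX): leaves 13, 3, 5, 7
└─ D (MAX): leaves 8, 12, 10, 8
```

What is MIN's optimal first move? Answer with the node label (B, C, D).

D

B (MAX): max(17, 0, 9, 15) = 17
C (MAX): max(13, 3, 5, 7) = 13
D (MAX): max(8, 12, 10, 8) = 12
Root (MIN): min(17, 13, 12) = 12
MIN picks the child with the lowest value: D (value 12).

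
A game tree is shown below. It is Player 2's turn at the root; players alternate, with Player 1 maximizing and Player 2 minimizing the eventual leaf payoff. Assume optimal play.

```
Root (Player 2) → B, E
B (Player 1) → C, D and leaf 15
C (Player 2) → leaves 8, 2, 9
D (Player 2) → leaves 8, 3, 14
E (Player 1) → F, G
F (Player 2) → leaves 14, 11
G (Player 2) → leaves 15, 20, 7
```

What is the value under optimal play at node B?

15

C: min(8, 2, 9) = 2
D: min(8, 3, 14) = 3
B: max(2, 3, 15) = 15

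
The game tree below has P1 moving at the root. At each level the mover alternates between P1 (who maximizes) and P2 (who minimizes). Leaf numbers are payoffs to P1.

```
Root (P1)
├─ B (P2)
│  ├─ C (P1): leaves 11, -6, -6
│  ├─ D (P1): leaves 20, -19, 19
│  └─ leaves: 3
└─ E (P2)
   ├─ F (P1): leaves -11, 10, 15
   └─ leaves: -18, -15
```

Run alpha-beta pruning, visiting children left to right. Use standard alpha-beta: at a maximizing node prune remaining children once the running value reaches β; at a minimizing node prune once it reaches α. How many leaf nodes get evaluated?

9

C [α=-∞,β=+∞]: v=11
D [α=-∞,β=11]: v=20 after child 1 ≥ β → β-cutoff, skip 2
B [α=-∞,β=+∞]: v=3
F [α=3,β=+∞]: v=15
E [α=3,β=+∞]: v=-18 after child 2 ≤ α → α-cutoff, skip 1
Root [α=-∞,β=+∞]: v=3
Leaves evaluated: 9 of 12.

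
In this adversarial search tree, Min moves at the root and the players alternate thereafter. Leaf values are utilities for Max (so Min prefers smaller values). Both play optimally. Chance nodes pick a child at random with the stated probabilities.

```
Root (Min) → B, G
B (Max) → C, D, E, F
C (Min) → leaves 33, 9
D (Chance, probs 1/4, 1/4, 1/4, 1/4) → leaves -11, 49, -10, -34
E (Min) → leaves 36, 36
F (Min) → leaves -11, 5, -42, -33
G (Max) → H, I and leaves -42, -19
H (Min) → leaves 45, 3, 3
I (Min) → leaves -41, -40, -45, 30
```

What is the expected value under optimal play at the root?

C (Min): min(33, 9) = 9
D (Chance): 1/4·-11 + 1/4·49 + 1/4·-10 + 1/4·-34 = -1.5
E (Min): min(36, 36) = 36
F (Min): min(-11, 5, -42, -33) = -42
B (Max): max(9, -1.5, 36, -42) = 36
H (Min): min(45, 3, 3) = 3
I (Min): min(-41, -40, -45, 30) = -45
G (Max): max(3, -45, -42, -19) = 3
Root (Min): min(36, 3) = 3

3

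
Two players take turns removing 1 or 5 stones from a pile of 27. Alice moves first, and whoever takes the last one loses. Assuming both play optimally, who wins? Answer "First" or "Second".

W/L table (W = player to move can force a win):
i:   0  1  2  3  4  5  6  7  8  9 10 11 12 13 14 15 16 17 18 19 20 21 22 23 24 25 26 27
     W  L  W  L  W  L  W  L  W  L  W  L  W  L  W  L  W  L  W  L  W  L  W  L  W  L  W  L
Position 27 is L, so the second player wins.

Second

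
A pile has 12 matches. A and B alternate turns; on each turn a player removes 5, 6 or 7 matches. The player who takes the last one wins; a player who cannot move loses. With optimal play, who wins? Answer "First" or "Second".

Second

Mark each pile size as W (mover wins) or L (mover loses):
i:   0  1  2  3  4  5  6  7  8  9 10 11 12
     L  L  L  L  L  W  W  W  W  W  W  W  L
Position 12 is L, so the second player wins.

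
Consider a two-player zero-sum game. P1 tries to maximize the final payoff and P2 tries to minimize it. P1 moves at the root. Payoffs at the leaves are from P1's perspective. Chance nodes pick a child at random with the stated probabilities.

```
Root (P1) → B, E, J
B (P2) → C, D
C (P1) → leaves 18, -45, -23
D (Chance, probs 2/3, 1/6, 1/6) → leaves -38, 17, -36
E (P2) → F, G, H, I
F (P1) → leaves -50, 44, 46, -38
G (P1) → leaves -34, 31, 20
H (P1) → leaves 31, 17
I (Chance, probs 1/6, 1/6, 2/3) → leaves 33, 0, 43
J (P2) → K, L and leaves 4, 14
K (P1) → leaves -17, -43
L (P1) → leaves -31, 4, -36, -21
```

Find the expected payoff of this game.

C (P1): max(18, -45, -23) = 18
D (Chance): 2/3·-38 + 1/6·17 + 1/6·-36 = -28.5
B (P2): min(18, -28.5) = -28.5
F (P1): max(-50, 44, 46, -38) = 46
G (P1): max(-34, 31, 20) = 31
H (P1): max(31, 17) = 31
I (Chance): 1/6·33 + 1/6·0 + 2/3·43 = 34.17
E (P2): min(46, 31, 31, 34.17) = 31
K (P1): max(-17, -43) = -17
L (P1): max(-31, 4, -36, -21) = 4
J (P2): min(-17, 4, 4, 14) = -17
Root (P1): max(-28.5, 31, -17) = 31

31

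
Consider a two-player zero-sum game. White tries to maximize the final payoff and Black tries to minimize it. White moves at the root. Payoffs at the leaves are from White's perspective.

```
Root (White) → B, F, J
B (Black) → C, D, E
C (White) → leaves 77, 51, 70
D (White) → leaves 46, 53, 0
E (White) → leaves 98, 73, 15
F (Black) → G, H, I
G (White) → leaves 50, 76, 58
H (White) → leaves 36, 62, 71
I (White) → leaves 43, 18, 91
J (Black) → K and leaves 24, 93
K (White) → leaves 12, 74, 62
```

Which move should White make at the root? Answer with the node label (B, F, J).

C (White): max(77, 51, 70) = 77
D (White): max(46, 53, 0) = 53
E (White): max(98, 73, 15) = 98
B (Black): min(77, 53, 98) = 53
G (White): max(50, 76, 58) = 76
H (White): max(36, 62, 71) = 71
I (White): max(43, 18, 91) = 91
F (Black): min(76, 71, 91) = 71
K (White): max(12, 74, 62) = 74
J (Black): min(74, 24, 93) = 24
Root (White): max(53, 71, 24) = 71
White picks the child with the highest value: F (value 71).

F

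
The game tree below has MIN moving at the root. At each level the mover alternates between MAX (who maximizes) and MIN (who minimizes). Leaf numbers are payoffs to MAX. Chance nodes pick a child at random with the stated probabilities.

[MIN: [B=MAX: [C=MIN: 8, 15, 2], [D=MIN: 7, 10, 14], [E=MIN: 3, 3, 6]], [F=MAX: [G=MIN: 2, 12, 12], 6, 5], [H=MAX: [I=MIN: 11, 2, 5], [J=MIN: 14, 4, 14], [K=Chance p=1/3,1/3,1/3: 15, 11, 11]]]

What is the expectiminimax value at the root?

C (MIN): min(8, 15, 2) = 2
D (MIN): min(7, 10, 14) = 7
E (MIN): min(3, 3, 6) = 3
B (MAX): max(2, 7, 3) = 7
G (MIN): min(2, 12, 12) = 2
F (MAX): max(2, 6, 5) = 6
I (MIN): min(11, 2, 5) = 2
J (MIN): min(14, 4, 14) = 4
K (Chance): 1/3·15 + 1/3·11 + 1/3·11 = 12.33
H (MAX): max(2, 4, 12.33) = 12.33
Root (MIN): min(7, 6, 12.33) = 6

6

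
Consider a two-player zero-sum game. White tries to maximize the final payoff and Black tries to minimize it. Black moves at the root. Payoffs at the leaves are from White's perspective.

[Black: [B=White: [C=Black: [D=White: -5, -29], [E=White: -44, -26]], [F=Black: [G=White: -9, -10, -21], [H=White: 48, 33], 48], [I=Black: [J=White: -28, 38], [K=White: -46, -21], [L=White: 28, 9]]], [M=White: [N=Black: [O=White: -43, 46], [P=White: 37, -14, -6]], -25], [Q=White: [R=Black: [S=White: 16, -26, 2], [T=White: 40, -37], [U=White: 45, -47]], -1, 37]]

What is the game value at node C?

D: max(-5, -29) = -5
E: max(-44, -26) = -26
C: min(-5, -26) = -26

-26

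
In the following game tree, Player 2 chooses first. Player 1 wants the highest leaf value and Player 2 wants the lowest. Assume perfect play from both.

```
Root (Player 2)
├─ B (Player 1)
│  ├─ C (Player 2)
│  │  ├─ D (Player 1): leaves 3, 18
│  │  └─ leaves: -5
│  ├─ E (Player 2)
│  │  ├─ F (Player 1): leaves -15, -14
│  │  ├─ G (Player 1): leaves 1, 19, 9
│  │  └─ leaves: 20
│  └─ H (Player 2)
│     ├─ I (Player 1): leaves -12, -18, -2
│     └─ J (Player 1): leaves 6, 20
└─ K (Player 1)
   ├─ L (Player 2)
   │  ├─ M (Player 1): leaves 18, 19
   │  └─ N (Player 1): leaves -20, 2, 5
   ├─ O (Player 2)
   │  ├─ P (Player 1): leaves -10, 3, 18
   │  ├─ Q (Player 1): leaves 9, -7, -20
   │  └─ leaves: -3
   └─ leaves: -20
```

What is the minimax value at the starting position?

D (Player 1): max(3, 18) = 18
C (Player 2): min(18, -5) = -5
F (Player 1): max(-15, -14) = -14
G (Player 1): max(1, 19, 9) = 19
E (Player 2): min(-14, 19, 20) = -14
I (Player 1): max(-12, -18, -2) = -2
J (Player 1): max(6, 20) = 20
H (Player 2): min(-2, 20) = -2
B (Player 1): max(-5, -14, -2) = -2
M (Player 1): max(18, 19) = 19
N (Player 1): max(-20, 2, 5) = 5
L (Player 2): min(19, 5) = 5
P (Player 1): max(-10, 3, 18) = 18
Q (Player 1): max(9, -7, -20) = 9
O (Player 2): min(18, 9, -3) = -3
K (Player 1): max(5, -3, -20) = 5
Root (Player 2): min(-2, 5) = -2

-2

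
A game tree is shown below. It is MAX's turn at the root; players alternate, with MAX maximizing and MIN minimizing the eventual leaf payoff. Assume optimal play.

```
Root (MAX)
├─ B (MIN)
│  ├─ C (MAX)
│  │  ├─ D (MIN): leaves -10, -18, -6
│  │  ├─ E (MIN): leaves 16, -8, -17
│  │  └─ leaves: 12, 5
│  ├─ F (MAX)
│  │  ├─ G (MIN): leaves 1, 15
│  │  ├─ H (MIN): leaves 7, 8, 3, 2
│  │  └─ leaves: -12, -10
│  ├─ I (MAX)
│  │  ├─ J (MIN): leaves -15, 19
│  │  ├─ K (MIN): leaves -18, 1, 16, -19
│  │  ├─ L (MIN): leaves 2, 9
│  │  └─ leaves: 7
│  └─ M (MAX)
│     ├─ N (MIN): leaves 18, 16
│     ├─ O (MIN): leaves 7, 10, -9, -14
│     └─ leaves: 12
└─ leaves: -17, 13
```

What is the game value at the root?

D (MIN): min(-10, -18, -6) = -18
E (MIN): min(16, -8, -17) = -17
C (MAX): max(-18, -17, 12, 5) = 12
G (MIN): min(1, 15) = 1
H (MIN): min(7, 8, 3, 2) = 2
F (MAX): max(1, 2, -12, -10) = 2
J (MIN): min(-15, 19) = -15
K (MIN): min(-18, 1, 16, -19) = -19
L (MIN): min(2, 9) = 2
I (MAX): max(-15, -19, 2, 7) = 7
N (MIN): min(18, 16) = 16
O (MIN): min(7, 10, -9, -14) = -14
M (MAX): max(16, -14, 12) = 16
B (MIN): min(12, 2, 7, 16) = 2
Root (MAX): max(2, -17, 13) = 13

13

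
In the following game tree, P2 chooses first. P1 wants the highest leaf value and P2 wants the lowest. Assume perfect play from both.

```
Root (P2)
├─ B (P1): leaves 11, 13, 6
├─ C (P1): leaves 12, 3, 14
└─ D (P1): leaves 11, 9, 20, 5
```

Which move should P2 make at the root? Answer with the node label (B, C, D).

B

B (P1): max(11, 13, 6) = 13
C (P1): max(12, 3, 14) = 14
D (P1): max(11, 9, 20, 5) = 20
Root (P2): min(13, 14, 20) = 13
P2 picks the child with the lowest value: B (value 13).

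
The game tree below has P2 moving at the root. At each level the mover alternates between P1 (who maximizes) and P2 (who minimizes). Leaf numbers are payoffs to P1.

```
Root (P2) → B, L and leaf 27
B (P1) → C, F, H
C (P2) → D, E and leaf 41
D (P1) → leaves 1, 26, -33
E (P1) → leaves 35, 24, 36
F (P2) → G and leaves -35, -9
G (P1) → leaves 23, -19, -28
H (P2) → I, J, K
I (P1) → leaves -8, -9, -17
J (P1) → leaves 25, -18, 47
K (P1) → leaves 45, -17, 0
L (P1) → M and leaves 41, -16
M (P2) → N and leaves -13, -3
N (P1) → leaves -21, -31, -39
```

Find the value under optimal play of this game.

26

D (P1): max(1, 26, -33) = 26
E (P1): max(35, 24, 36) = 36
C (P2): min(26, 36, 41) = 26
G (P1): max(23, -19, -28) = 23
F (P2): min(23, -35, -9) = -35
I (P1): max(-8, -9, -17) = -8
J (P1): max(25, -18, 47) = 47
K (P1): max(45, -17, 0) = 45
H (P2): min(-8, 47, 45) = -8
B (P1): max(26, -35, -8) = 26
N (P1): max(-21, -31, -39) = -21
M (P2): min(-21, -13, -3) = -21
L (P1): max(-21, 41, -16) = 41
Root (P2): min(26, 41, 27) = 26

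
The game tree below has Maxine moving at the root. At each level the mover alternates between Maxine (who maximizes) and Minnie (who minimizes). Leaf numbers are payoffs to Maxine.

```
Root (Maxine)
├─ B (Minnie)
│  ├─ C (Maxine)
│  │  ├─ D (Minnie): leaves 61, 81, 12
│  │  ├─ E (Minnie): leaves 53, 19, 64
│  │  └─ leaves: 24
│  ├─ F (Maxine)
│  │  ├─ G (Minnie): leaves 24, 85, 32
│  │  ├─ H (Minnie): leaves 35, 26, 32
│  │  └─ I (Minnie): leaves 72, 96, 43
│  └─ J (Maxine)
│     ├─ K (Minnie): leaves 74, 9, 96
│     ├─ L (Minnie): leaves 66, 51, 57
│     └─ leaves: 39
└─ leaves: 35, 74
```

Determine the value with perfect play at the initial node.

74

D (Minnie): min(61, 81, 12) = 12
E (Minnie): min(53, 19, 64) = 19
C (Maxine): max(12, 19, 24) = 24
G (Minnie): min(24, 85, 32) = 24
H (Minnie): min(35, 26, 32) = 26
I (Minnie): min(72, 96, 43) = 43
F (Maxine): max(24, 26, 43) = 43
K (Minnie): min(74, 9, 96) = 9
L (Minnie): min(66, 51, 57) = 51
J (Maxine): max(9, 51, 39) = 51
B (Minnie): min(24, 43, 51) = 24
Root (Maxine): max(24, 35, 74) = 74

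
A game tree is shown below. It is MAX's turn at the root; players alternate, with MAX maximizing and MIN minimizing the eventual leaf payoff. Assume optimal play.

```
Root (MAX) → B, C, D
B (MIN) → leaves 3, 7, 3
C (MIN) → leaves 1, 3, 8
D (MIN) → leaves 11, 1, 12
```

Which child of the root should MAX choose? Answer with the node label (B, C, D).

B (MIN): min(3, 7, 3) = 3
C (MIN): min(1, 3, 8) = 1
D (MIN): min(11, 1, 12) = 1
Root (MAX): max(3, 1, 1) = 3
MAX picks the child with the highest value: B (value 3).

B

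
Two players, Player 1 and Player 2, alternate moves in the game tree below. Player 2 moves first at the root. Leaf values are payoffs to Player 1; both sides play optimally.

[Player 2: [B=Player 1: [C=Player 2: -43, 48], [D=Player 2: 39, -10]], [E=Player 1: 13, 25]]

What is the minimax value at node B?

C: min(-43, 48) = -43
D: min(39, -10) = -10
B: max(-43, -10) = -10

-10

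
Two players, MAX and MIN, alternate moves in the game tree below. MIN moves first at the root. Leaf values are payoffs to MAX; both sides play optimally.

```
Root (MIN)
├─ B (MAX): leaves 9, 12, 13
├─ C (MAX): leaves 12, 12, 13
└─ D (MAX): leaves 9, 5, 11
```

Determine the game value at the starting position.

B (MAX): max(9, 12, 13) = 13
C (MAX): max(12, 12, 13) = 13
D (MAX): max(9, 5, 11) = 11
Root (MIN): min(13, 13, 11) = 11

11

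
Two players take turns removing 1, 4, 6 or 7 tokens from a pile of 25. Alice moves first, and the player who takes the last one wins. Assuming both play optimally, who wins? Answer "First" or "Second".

Compute winning (W) and losing (L) positions by backward induction:
i:   0  1  2  3  4  5  6  7  8  9 10 11 12 13 14 15 16 17 18 19 20 21 22 23 24 25
     L  W  L  W  W  L  W  W  W  W  L  W  W  L  W  L  W  W  L  W  W  W  W  L  W  W
Position 25 is W, so the first player wins.

First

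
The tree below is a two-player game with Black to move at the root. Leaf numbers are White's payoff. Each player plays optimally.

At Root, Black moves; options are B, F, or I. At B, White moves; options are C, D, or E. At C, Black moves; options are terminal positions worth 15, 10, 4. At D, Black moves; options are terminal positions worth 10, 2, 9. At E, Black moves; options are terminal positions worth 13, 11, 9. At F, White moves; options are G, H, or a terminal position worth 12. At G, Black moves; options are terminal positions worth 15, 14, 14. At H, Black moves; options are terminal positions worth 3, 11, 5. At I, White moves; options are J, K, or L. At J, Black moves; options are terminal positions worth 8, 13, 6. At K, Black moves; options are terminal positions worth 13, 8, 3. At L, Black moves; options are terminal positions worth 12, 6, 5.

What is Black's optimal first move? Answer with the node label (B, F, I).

C (Black): min(15, 10, 4) = 4
D (Black): min(10, 2, 9) = 2
E (Black): min(13, 11, 9) = 9
B (White): max(4, 2, 9) = 9
G (Black): min(15, 14, 14) = 14
H (Black): min(3, 11, 5) = 3
F (White): max(14, 3, 12) = 14
J (Black): min(8, 13, 6) = 6
K (Black): min(13, 8, 3) = 3
L (Black): min(12, 6, 5) = 5
I (White): max(6, 3, 5) = 6
Root (Black): min(9, 14, 6) = 6
Black picks the child with the lowest value: I (value 6).

I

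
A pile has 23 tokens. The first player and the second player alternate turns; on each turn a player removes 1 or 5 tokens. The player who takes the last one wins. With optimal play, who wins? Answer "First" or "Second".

i:   0  1  2  3  4  5  6  7  8  9 10 11 12 13 14 15 16 17 18 19 20 21 22 23
     L  W  L  W  L  W  L  W  L  W  L  W  L  W  L  W  L  W  L  W  L  W  L  W
Position 23 is W, so the first player wins.

First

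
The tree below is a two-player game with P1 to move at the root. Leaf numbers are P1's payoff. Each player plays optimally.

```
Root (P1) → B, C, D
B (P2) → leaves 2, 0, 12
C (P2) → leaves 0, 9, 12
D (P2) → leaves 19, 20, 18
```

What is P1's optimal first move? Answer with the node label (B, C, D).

D

B (P2): min(2, 0, 12) = 0
C (P2): min(0, 9, 12) = 0
D (P2): min(19, 20, 18) = 18
Root (P1): max(0, 0, 18) = 18
P1 picks the child with the highest value: D (value 18).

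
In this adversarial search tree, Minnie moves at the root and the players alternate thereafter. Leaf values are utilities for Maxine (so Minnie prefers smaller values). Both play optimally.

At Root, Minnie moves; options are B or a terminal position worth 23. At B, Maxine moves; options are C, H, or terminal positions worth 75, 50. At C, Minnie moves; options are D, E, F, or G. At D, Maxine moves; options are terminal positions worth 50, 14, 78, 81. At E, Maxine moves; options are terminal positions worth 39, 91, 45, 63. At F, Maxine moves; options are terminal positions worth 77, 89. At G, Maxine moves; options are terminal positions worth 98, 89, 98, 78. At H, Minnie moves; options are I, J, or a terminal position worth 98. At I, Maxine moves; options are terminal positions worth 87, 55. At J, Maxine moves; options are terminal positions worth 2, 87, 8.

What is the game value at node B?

D: max(50, 14, 78, 81) = 81
E: max(39, 91, 45, 63) = 91
F: max(77, 89) = 89
G: max(98, 89, 98, 78) = 98
C: min(81, 91, 89, 98) = 81
I: max(87, 55) = 87
J: max(2, 87, 8) = 87
H: min(87, 87, 98) = 87
B: max(81, 87, 75, 50) = 87

87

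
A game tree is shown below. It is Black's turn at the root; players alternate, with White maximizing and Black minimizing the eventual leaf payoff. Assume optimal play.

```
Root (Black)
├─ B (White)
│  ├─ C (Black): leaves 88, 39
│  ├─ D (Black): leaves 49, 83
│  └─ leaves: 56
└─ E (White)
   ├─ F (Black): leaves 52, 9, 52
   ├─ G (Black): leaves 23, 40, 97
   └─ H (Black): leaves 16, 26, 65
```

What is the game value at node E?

23

F: min(52, 9, 52) = 9
G: min(23, 40, 97) = 23
H: min(16, 26, 65) = 16
E: max(9, 23, 16) = 23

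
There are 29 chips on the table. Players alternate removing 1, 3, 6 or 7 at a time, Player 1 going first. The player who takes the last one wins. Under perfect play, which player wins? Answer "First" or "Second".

W/L table (W = player to move can force a win):
i:   0  1  2  3  4  5  6  7  8  9 10 11 12 13 14 15 16 17 18 19 20 21 22 23 24 25 26 27 28 29
     L  W  L  W  L  W  W  W  W  W  W  W  L  W  L  W  L  W  W  W  W  W  W  W  L  W  L  W  L  W
Position 29 is W, so the first player wins.

First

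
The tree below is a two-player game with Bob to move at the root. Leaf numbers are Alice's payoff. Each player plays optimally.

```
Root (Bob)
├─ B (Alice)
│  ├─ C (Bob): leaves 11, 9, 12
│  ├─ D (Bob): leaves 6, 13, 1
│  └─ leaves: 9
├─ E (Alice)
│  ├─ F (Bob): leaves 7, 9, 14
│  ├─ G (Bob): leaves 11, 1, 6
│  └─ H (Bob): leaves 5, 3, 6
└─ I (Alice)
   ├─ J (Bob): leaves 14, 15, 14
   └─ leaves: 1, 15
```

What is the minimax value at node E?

F: min(7, 9, 14) = 7
G: min(11, 1, 6) = 1
H: min(5, 3, 6) = 3
E: max(7, 1, 3) = 7

7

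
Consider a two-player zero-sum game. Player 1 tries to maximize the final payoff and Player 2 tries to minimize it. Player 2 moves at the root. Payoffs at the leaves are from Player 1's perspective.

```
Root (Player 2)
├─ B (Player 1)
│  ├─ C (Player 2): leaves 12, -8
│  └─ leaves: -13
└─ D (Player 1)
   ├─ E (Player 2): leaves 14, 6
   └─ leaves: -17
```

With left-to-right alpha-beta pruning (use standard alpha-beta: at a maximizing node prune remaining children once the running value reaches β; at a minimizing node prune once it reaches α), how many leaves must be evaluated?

C [α=-∞,β=+∞]: v=-8
B [α=-∞,β=+∞]: v=-8
E [α=-∞,β=-8]: v=6
D [α=-∞,β=-8]: v=6 after child 1 ≥ β → β-cutoff, skip 1
Root [α=-∞,β=+∞]: v=-8
Leaves evaluated: 5 of 6.

5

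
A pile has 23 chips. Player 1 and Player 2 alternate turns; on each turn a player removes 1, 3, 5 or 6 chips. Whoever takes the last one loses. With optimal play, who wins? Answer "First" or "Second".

Second

i:   0  1  2  3  4  5  6  7  8  9 10 11 12 13 14 15 16 17 18 19 20 21 22 23
     W  L  W  L  W  L  W  W  W  W  W  W  L  W  L  W  L  W  W  W  W  W  W  L
Position 23 is L, so the second player wins.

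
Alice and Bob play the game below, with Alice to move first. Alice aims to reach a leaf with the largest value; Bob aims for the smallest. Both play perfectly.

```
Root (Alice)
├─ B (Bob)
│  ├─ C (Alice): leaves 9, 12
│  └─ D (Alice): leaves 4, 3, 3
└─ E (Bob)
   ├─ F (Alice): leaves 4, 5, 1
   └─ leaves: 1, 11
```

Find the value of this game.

C (Alice): max(9, 12) = 12
D (Alice): max(4, 3, 3) = 4
B (Bob): min(12, 4) = 4
F (Alice): max(4, 5, 1) = 5
E (Bob): min(5, 1, 11) = 1
Root (Alice): max(4, 1) = 4

4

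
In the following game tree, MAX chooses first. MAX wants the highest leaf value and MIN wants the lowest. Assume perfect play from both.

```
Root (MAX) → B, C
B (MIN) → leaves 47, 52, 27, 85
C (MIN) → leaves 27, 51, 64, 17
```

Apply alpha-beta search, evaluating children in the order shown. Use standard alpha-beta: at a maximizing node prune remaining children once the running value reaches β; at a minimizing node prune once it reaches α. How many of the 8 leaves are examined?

5

B [α=-∞,β=+∞]: v=27
C [α=27,β=+∞]: v=27 after child 1 ≤ α → α-cutoff, skip 3
Root [α=-∞,β=+∞]: v=27
Leaves evaluated: 5 of 8.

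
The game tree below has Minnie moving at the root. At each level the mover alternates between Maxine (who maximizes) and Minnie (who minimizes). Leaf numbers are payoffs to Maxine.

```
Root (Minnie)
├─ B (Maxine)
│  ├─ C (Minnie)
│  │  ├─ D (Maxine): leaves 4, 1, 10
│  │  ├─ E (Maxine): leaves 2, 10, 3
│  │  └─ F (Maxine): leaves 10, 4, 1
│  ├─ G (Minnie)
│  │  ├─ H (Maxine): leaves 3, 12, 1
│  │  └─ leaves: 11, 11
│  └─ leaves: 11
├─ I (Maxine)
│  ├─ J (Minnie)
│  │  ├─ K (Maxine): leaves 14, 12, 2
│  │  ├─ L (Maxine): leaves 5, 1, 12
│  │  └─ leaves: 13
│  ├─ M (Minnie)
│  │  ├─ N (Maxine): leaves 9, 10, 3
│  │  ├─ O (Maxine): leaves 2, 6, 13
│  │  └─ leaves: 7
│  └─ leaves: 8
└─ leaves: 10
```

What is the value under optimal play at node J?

K: max(14, 12, 2) = 14
L: max(5, 1, 12) = 12
J: min(14, 12, 13) = 12

12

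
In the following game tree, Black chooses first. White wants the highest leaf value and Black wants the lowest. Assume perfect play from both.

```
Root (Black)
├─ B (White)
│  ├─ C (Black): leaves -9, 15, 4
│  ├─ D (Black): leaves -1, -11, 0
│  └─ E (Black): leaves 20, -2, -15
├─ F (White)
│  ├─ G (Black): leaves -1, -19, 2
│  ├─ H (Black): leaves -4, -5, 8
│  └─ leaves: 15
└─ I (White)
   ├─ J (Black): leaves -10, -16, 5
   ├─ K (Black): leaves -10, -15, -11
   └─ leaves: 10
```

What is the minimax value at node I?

10

J: min(-10, -16, 5) = -16
K: min(-10, -15, -11) = -15
I: max(-16, -15, 10) = 10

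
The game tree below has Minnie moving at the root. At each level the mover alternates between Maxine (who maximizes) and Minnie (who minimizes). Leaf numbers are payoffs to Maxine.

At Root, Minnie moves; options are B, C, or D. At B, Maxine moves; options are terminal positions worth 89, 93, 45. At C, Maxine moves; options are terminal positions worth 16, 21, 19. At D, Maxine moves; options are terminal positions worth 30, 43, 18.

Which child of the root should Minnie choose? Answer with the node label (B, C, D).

B (Maxine): max(89, 93, 45) = 93
C (Maxine): max(16, 21, 19) = 21
D (Maxine): max(30, 43, 18) = 43
Root (Minnie): min(93, 21, 43) = 21
Minnie picks the child with the lowest value: C (value 21).

C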